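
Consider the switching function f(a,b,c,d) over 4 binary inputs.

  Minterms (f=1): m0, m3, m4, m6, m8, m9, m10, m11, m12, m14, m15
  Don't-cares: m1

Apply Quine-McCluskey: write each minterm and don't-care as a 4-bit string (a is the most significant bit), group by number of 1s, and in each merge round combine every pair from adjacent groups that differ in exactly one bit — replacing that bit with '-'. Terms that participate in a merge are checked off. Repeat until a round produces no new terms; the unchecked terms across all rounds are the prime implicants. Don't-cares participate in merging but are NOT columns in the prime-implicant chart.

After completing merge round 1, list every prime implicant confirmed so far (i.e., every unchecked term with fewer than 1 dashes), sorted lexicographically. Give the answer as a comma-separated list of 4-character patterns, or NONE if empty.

size-2^0 implicants → 0000(✓)  0001(✓)  0011(✓)  0100(✓)  0110(✓)  1000(✓)  1001(✓)  1010(✓)  1011(✓)  1100(✓)  1110(✓)  1111(✓)
size-2^1 implicants → -000(✓)  -001(✓)  -011(✓)  -100(✓)  -110(✓)  0-00(✓)  00-1(✓)  000-(✓)  01-0(✓)  1-00(✓)  1-10(✓)  1-11(✓)  10-0(✓)  10-1(✓)  100-(✓)  101-(✓)  11-0(✓)  111-(✓)
size-2^2 implicants → --00  -0-1  -00-  -1-0  1--0  1-1-  10--
Unchecked terms (primes): --00, -0-1, -00-, -1-0, 1--0, 1-1-, 10--

NONE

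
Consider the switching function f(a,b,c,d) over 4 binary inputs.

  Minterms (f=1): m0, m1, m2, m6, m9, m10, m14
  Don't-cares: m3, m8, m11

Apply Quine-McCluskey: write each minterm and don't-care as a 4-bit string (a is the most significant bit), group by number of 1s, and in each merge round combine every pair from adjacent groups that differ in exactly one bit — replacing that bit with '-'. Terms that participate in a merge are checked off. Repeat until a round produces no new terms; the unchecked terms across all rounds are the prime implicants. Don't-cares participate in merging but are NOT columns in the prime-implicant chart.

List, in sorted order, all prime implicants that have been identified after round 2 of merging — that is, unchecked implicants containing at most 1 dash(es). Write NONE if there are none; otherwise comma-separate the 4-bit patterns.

[col 0] 0000*, 0001*, 0010*, 0011*, 0110*, 1000*, 1001*, 1010*, 1011*, 1110*
[col 1] -000*, -001*, -010*, -011*, -110*, 0-10*, 00-0*, 00-1*, 000-*, 001-*, 1-10*, 10-0*, 10-1*, 100-*, 101-*
[col 2] --10, -0-0*, -0-1*, -00-*, -01-*, 00--*, 10--*
[col 3] -0--
Prime implicants: --10, -0--

NONE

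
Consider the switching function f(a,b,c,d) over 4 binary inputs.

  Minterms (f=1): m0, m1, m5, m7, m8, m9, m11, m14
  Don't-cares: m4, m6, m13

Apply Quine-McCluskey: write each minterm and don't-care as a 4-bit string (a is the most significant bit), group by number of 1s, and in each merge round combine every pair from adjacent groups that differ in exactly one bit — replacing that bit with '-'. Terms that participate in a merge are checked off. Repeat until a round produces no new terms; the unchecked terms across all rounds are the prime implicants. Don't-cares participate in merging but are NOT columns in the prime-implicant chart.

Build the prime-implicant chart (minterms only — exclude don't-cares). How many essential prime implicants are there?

size-2^0 implicants → 0000(✓)  0001(✓)  0100(✓)  0101(✓)  0110(✓)  0111(✓)  1000(✓)  1001(✓)  1011(✓)  1101(✓)  1110(✓)
size-2^1 implicants → -000(✓)  -001(✓)  -101(✓)  -110  0-00(✓)  0-01(✓)  000-(✓)  01-0(✓)  01-1(✓)  010-(✓)  011-(✓)  1-01(✓)  10-1  100-(✓)
size-2^2 implicants → --01  -00-  0-0-  01--
Unchecked terms (primes): --01, -00-, -110, 0-0-, 01--, 10-1
Minterm coverage:
  m0 ⊆ -00-,0-0-
  m1 ⊆ --01,-00-,0-0-
  m5 ⊆ --01,0-0-,01--
  m7 ⊆ 01-- [E]
  m8 ⊆ -00- [E]
  m9 ⊆ --01,-00-,10-1
  m11 ⊆ 10-1 [E]
  m14 ⊆ -110 [E]
E = {-00-, -110, 01--, 10-1}

4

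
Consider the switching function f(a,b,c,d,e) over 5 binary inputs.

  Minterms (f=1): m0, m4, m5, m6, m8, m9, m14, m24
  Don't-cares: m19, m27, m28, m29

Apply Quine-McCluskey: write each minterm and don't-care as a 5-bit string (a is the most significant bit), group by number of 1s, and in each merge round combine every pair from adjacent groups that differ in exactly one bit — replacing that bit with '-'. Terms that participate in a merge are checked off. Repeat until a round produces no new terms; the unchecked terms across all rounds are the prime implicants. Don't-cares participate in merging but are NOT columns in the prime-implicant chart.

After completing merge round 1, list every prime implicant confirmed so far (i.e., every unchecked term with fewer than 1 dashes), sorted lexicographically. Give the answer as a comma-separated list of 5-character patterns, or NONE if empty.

size-2^0 implicants → 00000(✓)  00100(✓)  00101(✓)  00110(✓)  01000(✓)  01001(✓)  01110(✓)  10011(✓)  11000(✓)  11011(✓)  11100(✓)  11101(✓)
size-2^1 implicants → -1000  0-000  0-110  00-00  001-0  0010-  0100-  1-011  11-00  1110-
Unchecked terms (primes): -1000, 0-000, 0-110, 00-00, 001-0, 0010-, 0100-, 1-011, 11-00, 1110-

NONE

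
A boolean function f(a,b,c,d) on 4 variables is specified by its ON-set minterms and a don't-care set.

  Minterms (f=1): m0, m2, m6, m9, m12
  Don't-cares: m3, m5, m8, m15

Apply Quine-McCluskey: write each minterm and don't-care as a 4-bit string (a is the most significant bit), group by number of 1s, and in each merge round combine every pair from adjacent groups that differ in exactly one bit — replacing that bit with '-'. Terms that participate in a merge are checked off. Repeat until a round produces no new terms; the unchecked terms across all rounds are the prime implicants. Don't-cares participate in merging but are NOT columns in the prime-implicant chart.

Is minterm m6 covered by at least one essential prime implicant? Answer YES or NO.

YES

Round 0: 0000✓ 0010✓ 0011✓ 0101 0110✓ 1000✓ 1001✓ 1100✓ 1111
Round 1: -000 0-10 00-0 001- 1-00 100-
PIs = {-000, 0-10, 00-0, 001-, 0101, 1-00, 100-, 1111}
Coverage chart:
  m0: -000,00-0
  m2: 0-10,00-0,001-
  m6: 0-10 ←essential
  m9: 100- ←essential
  m12: 1-00 ←essential
Essential: 0-10, 1-00, 100-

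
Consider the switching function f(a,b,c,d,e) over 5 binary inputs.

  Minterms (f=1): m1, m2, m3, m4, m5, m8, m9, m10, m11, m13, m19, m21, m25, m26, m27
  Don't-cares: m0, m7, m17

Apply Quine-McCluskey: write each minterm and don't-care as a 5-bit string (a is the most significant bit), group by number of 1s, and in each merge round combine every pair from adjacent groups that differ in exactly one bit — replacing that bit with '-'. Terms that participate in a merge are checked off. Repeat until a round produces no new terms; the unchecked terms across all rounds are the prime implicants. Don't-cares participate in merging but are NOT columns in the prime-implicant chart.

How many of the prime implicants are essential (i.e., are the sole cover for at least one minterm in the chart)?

[col 0] 00000*, 00001*, 00010*, 00011*, 00100*, 00101*, 00111*, 01000*, 01001*, 01010*, 01011*, 01101*, 10001*, 10011*, 10101*, 11001*, 11010*, 11011*
[col 1] -0001*, -0011*, -0101*, -1001*, -1010*, -1011*, 0-000*, 0-001*, 0-010*, 0-011*, 0-101*, 00-00*, 00-01*, 00-11*, 000-0*, 000-1*, 0000-*, 0001-*, 001-1*, 0010-*, 01-01*, 010-0*, 010-1*, 0100-*, 0101-*, 1-001*, 1-011*, 10-01*, 100-1*, 110-1*, 1101-*
[col 2] --001*, --011*, -0-01, -00-1*, -10-1*, -101-, 0--01, 0-0-0*, 0-0-1*, 0-00-*, 0-01-*, 00--1, 00-0-, 000--*, 010--*, 1-0-1*
[col 3] --0-1, 0-0--
Prime implicants: --0-1, -0-01, -101-, 0--01, 0-0--, 00--1, 00-0-
PI chart (minterm → PIs covering it):
  1 | --0-1,-0-01,0--01,0-0--,00--1,00-0-
  2 | 0-0--  (sole → essential)
  3 | --0-1,0-0--,00--1
  4 | 00-0-  (sole → essential)
  5 | -0-01,0--01,00--1,00-0-
  8 | 0-0--  (sole → essential)
  9 | --0-1,0--01,0-0--
  10 | -101-,0-0--
  11 | --0-1,-101-,0-0--
  13 | 0--01  (sole → essential)
  19 | --0-1  (sole → essential)
  21 | -0-01  (sole → essential)
  25 | --0-1  (sole → essential)
  26 | -101-  (sole → essential)
  27 | --0-1,-101-
Essential prime implicants: --0-1, -0-01, -101-, 0--01, 0-0--, 00-0-

6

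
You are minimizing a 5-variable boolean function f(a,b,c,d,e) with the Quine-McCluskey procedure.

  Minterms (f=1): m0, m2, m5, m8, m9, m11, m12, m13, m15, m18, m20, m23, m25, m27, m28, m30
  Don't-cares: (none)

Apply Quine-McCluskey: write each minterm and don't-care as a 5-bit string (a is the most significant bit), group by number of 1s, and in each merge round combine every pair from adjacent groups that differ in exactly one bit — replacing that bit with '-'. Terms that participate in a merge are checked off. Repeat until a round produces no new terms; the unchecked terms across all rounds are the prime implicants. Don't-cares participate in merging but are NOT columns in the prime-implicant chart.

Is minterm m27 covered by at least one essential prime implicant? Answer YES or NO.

size-2^0 implicants → 00000(✓)  00010(✓)  00101(✓)  01000(✓)  01001(✓)  01011(✓)  01100(✓)  01101(✓)  01111(✓)  10010(✓)  10100(✓)  10111  11001(✓)  11011(✓)  11100(✓)  11110(✓)
size-2^1 implicants → -0010  -1001(✓)  -1011(✓)  -1100  0-000  0-101  000-0  01-00(✓)  01-01(✓)  01-11(✓)  010-1(✓)  0100-(✓)  011-1(✓)  0110-(✓)  1-100  110-1(✓)  111-0
size-2^2 implicants → -10-1  01--1  01-0-
Unchecked terms (primes): -0010, -10-1, -1100, 0-000, 0-101, 000-0, 01--1, 01-0-, 1-100, 10111, 111-0
Minterm coverage:
  m0 ⊆ 0-000,000-0
  m2 ⊆ -0010,000-0
  m5 ⊆ 0-101 [E]
  m8 ⊆ 0-000,01-0-
  m9 ⊆ -10-1,01--1,01-0-
  m11 ⊆ -10-1,01--1
  m12 ⊆ -1100,01-0-
  m13 ⊆ 0-101,01--1,01-0-
  m15 ⊆ 01--1 [E]
  m18 ⊆ -0010 [E]
  m20 ⊆ 1-100 [E]
  m23 ⊆ 10111 [E]
  m25 ⊆ -10-1 [E]
  m27 ⊆ -10-1 [E]
  m28 ⊆ -1100,1-100,111-0
  m30 ⊆ 111-0 [E]
E = {-0010, -10-1, 0-101, 01--1, 1-100, 10111, 111-0}

YES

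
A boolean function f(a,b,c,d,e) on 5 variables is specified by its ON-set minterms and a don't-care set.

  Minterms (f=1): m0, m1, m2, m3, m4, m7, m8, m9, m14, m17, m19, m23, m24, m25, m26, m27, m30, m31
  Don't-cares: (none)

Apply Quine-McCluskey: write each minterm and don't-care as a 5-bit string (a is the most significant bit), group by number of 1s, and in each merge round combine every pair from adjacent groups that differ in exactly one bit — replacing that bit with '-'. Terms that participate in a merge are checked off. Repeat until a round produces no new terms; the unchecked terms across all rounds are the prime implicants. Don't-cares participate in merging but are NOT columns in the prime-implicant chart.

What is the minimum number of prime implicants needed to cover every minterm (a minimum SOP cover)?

size-2^0 implicants → 00000(✓)  00001(✓)  00010(✓)  00011(✓)  00100(✓)  00111(✓)  01000(✓)  01001(✓)  01110(✓)  10001(✓)  10011(✓)  10111(✓)  11000(✓)  11001(✓)  11010(✓)  11011(✓)  11110(✓)  11111(✓)
size-2^1 implicants → -0001(✓)  -0011(✓)  -0111(✓)  -1000(✓)  -1001(✓)  -1110  0-000(✓)  0-001(✓)  00-00  00-11(✓)  000-0(✓)  000-1(✓)  0000-(✓)  0001-(✓)  0100-(✓)  1-001(✓)  1-011(✓)  1-111(✓)  10-11(✓)  100-1(✓)  11-10(✓)  11-11(✓)  110-0(✓)  110-1(✓)  1100-(✓)  1101-(✓)  1111-(✓)
size-2^2 implicants → --001  -0-11  -00-1  -100-  0-00-  000--  1--11  1-0-1  11-1-  110--
Unchecked terms (primes): --001, -0-11, -00-1, -100-, -1110, 0-00-, 00-00, 000--, 1--11, 1-0-1, 11-1-, 110--
Minterm coverage:
  m0 ⊆ 0-00-,00-00,000--
  m1 ⊆ --001,-00-1,0-00-,000--
  m2 ⊆ 000-- [E]
  m3 ⊆ -0-11,-00-1,000--
  m4 ⊆ 00-00 [E]
  m7 ⊆ -0-11 [E]
  m8 ⊆ -100-,0-00-
  m9 ⊆ --001,-100-,0-00-
  m14 ⊆ -1110 [E]
  m17 ⊆ --001,-00-1,1-0-1
  m19 ⊆ -0-11,-00-1,1--11,1-0-1
  m23 ⊆ -0-11,1--11
  m24 ⊆ -100-,110--
  m25 ⊆ --001,-100-,1-0-1,110--
  m26 ⊆ 11-1-,110--
  m27 ⊆ 1--11,1-0-1,11-1-,110--
  m30 ⊆ -1110,11-1-
  m31 ⊆ 1--11,11-1-
E = {-0-11, -1110, 00-00, 000--}
Petrick residual → --001, -100-, 11-1-
Cover = c'd'e + b'de + bc'd' + bcde' + a'b'd'e' + a'b'c' + abd  |cover|=7

7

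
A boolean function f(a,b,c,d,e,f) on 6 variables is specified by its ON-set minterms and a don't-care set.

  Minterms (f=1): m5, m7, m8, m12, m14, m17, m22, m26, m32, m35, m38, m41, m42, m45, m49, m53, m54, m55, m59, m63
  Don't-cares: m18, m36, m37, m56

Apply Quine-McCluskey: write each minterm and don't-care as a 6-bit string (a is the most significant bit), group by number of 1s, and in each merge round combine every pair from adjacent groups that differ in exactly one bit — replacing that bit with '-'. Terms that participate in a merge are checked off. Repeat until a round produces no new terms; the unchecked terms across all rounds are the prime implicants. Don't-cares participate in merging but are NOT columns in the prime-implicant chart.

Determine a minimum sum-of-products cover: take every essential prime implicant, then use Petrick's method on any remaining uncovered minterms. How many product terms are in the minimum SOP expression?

13

[col 0] 000101*, 000111*, 001000*, 001100*, 001110*, 010001*, 010010*, 010110*, 011010*, 100000*, 100011, 100100*, 100101*, 100110*, 101001*, 101010, 101101*, 110001*, 110101*, 110110*, 110111*, 111000, 111011*, 111111*
[col 1] -00101, -10001, -10110, 0001-1, 001-00, 0011-0, 01-010, 010-10, 1-0101, 1-0110, 10-101, 100-00, 1001-0, 10010-, 101-01, 11-111, 110-01, 1101-1, 11011-, 111-11
Prime implicants: -00101, -10001, -10110, 0001-1, 001-00, 0011-0, 01-010, 010-10, 1-0101, 1-0110, 10-101, 100-00, 100011, 1001-0, 10010-, 101-01, 101010, 11-111, 110-01, 1101-1, 11011-, 111-11, 111000
PI chart (minterm → PIs covering it):
  5 | -00101,0001-1
  7 | 0001-1  (sole → essential)
  8 | 001-00  (sole → essential)
  12 | 001-00,0011-0
  14 | 0011-0  (sole → essential)
  17 | -10001  (sole → essential)
  22 | -10110,010-10
  26 | 01-010  (sole → essential)
  32 | 100-00  (sole → essential)
  35 | 100011  (sole → essential)
  38 | 1-0110,1001-0
  41 | 101-01  (sole → essential)
  42 | 101010  (sole → essential)
  45 | 10-101,101-01
  49 | -10001,110-01
  53 | 1-0101,110-01,1101-1
  54 | -10110,1-0110,11011-
  55 | 11-111,1101-1,11011-
  59 | 111-11  (sole → essential)
  63 | 11-111,111-11
Essential prime implicants: -10001, 0001-1, 001-00, 0011-0, 01-010, 100-00, 100011, 101-01, 101010, 111-11
Petrick residual → -10110, 1-0110, 1101-1
Minimum SOP uses 13 PIs: bc'd'e'f + bc'def' + a'b'c'df + a'b'ce'f' + a'b'cdf' + a'bd'ef' + ac'def' + ab'c'e'f' + ab'c'd'ef + ab'ce'f + ab'cd'ef' + abc'df + abcef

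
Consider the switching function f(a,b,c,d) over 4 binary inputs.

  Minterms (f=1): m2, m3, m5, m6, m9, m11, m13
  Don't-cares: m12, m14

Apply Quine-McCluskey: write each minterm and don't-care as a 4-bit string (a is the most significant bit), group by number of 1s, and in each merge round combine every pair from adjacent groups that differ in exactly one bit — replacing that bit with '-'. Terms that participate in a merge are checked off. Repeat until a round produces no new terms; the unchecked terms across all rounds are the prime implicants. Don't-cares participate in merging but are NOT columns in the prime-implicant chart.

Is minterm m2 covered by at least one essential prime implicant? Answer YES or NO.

Round 0: 0010✓ 0011✓ 0101✓ 0110✓ 1001✓ 1011✓ 1100✓ 1101✓ 1110✓
Round 1: -011 -101 -110 0-10 001- 1-01 10-1 11-0 110-
PIs = {-011, -101, -110, 0-10, 001-, 1-01, 10-1, 11-0, 110-}
Coverage chart:
  m2: 0-10,001-
  m3: -011,001-
  m5: -101 ←essential
  m6: -110,0-10
  m9: 1-01,10-1
  m11: -011,10-1
  m13: -101,1-01,110-
Essential: -101

NO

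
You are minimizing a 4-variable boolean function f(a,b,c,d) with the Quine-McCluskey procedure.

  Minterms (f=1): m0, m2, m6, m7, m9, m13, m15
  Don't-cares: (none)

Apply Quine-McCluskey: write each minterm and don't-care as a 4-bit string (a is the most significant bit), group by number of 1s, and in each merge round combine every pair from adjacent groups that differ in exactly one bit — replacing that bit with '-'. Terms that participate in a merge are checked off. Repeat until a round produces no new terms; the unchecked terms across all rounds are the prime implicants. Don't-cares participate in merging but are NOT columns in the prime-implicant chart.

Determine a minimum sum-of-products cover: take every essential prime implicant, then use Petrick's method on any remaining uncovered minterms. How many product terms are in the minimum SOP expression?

4

Round 0: 0000✓ 0010✓ 0110✓ 0111✓ 1001✓ 1101✓ 1111✓
Round 1: -111 0-10 00-0 011- 1-01 11-1
PIs = {-111, 0-10, 00-0, 011-, 1-01, 11-1}
Coverage chart:
  m0: 00-0 ←essential
  m2: 0-10,00-0
  m6: 0-10,011-
  m7: -111,011-
  m9: 1-01 ←essential
  m13: 1-01,11-1
  m15: -111,11-1
Essential: 00-0, 1-01
Petrick residual → -111, 0-10
Min cover (4 terms): bcd + a'cd' + a'b'd' + ac'd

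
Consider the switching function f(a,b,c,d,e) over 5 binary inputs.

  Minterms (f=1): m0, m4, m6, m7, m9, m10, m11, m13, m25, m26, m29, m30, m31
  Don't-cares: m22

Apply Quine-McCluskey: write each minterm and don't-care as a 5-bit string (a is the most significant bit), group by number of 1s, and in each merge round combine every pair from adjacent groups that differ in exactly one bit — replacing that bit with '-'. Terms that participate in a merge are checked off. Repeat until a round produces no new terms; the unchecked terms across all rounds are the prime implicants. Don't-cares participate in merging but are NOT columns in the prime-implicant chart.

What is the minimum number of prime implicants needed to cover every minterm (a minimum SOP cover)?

Round 0: 00000✓ 00100✓ 00110✓ 00111✓ 01001✓ 01010✓ 01011✓ 01101✓ 10110✓ 11001✓ 11010✓ 11101✓ 11110✓ 11111✓
Round 1: -0110 -1001✓ -1010 -1101✓ 00-00 001-0 0011- 01-01✓ 010-1 0101- 1-110 11-01✓ 11-10 111-1 1111-
Round 2: -1-01
PIs = {-0110, -1-01, -1010, 00-00, 001-0, 0011-, 010-1, 0101-, 1-110, 11-10, 111-1, 1111-}
Coverage chart:
  m0: 00-00 ←essential
  m4: 00-00,001-0
  m6: -0110,001-0,0011-
  m7: 0011- ←essential
  m9: -1-01,010-1
  m10: -1010,0101-
  m11: 010-1,0101-
  m13: -1-01 ←essential
  m25: -1-01 ←essential
  m26: -1010,11-10
  m29: -1-01,111-1
  m30: 1-110,11-10,1111-
  m31: 111-1,1111-
Essential: -1-01, 00-00, 0011-
Petrick residual → -1010, 010-1, 1111-
Min cover (6 terms): bd'e + bc'de' + a'b'd'e' + a'b'cd + a'bc'e + abcd

6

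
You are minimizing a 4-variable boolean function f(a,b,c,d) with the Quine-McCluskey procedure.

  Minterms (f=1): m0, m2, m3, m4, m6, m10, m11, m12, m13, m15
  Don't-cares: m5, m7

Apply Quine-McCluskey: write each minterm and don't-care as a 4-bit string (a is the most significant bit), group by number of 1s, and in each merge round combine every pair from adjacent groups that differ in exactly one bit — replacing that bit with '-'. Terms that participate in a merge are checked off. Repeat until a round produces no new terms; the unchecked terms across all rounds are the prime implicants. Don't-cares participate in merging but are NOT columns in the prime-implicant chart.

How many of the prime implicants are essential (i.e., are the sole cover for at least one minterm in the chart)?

[col 0] 0000*, 0010*, 0011*, 0100*, 0101*, 0110*, 0111*, 1010*, 1011*, 1100*, 1101*, 1111*
[col 1] -010*, -011*, -100*, -101*, -111*, 0-00*, 0-10*, 0-11*, 00-0*, 001-*, 01-0*, 01-1*, 010-*, 011-*, 1-11*, 101-*, 11-1*, 110-*
[col 2] --11, -01-, -1-1, -10-, 0--0, 0-1-, 01--
Prime implicants: --11, -01-, -1-1, -10-, 0--0, 0-1-, 01--
PI chart (minterm → PIs covering it):
  0 | 0--0  (sole → essential)
  2 | -01-,0--0,0-1-
  3 | --11,-01-,0-1-
  4 | -10-,0--0,01--
  6 | 0--0,0-1-,01--
  10 | -01-  (sole → essential)
  11 | --11,-01-
  12 | -10-  (sole → essential)
  13 | -1-1,-10-
  15 | --11,-1-1
Essential prime implicants: -01-, -10-, 0--0

3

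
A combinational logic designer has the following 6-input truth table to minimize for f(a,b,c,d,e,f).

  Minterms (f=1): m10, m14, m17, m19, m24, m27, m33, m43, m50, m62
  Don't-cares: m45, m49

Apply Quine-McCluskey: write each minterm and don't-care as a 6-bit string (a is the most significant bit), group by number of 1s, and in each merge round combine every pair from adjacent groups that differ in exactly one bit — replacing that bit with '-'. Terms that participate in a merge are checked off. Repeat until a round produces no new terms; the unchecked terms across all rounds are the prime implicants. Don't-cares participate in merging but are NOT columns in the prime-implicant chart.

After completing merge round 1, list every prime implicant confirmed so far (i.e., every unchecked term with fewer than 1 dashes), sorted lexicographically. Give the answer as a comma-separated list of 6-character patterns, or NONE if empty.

Round 0: 001010✓ 001110✓ 010001✓ 010011✓ 011000 011011✓ 100001✓ 101011 101101 110001✓ 110010 111110
Round 1: -10001 001-10 01-011 0100-1 1-0001
PIs = {-10001, 001-10, 01-011, 0100-1, 011000, 1-0001, 101011, 101101, 110010, 111110}

011000, 101011, 101101, 110010, 111110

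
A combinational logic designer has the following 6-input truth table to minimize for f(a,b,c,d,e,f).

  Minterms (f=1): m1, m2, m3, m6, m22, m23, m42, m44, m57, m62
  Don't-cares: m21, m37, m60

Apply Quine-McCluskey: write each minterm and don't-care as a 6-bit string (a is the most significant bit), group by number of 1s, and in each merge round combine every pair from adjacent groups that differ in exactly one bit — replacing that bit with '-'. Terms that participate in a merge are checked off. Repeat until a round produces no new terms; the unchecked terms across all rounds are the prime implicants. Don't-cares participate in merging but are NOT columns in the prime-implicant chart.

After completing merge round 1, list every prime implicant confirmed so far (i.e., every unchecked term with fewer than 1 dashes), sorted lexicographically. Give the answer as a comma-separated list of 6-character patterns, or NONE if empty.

100101, 101010, 111001

[col 0] 000001*, 000010*, 000011*, 000110*, 010101*, 010110*, 010111*, 100101, 101010, 101100*, 111001, 111100*, 111110*
[col 1] 0-0110, 000-10, 0000-1, 00001-, 0101-1, 01011-, 1-1100, 1111-0
Prime implicants: 0-0110, 000-10, 0000-1, 00001-, 0101-1, 01011-, 1-1100, 100101, 101010, 111001, 1111-0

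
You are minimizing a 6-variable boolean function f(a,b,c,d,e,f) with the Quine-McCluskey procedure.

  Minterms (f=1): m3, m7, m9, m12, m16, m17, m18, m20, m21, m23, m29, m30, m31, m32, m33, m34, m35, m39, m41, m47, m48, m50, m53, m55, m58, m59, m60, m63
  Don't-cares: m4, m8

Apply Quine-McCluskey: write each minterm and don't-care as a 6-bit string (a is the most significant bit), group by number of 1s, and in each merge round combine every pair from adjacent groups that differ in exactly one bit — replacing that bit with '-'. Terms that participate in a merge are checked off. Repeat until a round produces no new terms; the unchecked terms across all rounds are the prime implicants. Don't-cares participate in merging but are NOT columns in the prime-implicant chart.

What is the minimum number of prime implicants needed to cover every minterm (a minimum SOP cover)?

Round 0: 000011✓ 000100✓ 000111✓ 001000✓ 001001✓ 001100✓ 010000✓ 010001✓ 010010✓ 010100✓ 010101✓ 010111✓ 011101✓ 011110✓ 011111✓ 100000✓ 100001✓ 100010✓ 100011✓ 100111✓ 101001✓ 101111✓ 110000✓ 110010✓ 110101✓ 110111✓ 111010✓ 111011✓ 111100 111111✓
Round 1: -00011✓ -00111✓ -01001 -10000✓ -10010✓ -10101✓ -10111✓ -11111✓ 0-0100 0-0111✓ 00-100 000-11✓ 001-00 00100- 01-101✓ 01-111✓ 010-00✓ 010-01✓ 0100-0✓ 01000-✓ 0101-1✓ 01010-✓ 0111-1✓ 01111- 1-0000✓ 1-0010✓ 1-0111✓ 1-1111✓ 10-001 10-111✓ 100-11✓ 1000-0✓ 1000-1✓ 10000-✓ 10001-✓ 11-010 11-111✓ 1100-0✓ 1101-1✓ 111-11 11101-
Round 2: --0111 -00-11 -1-111 -100-0 -101-1 01-1-1 010-0- 1--111 1-00-0 1000--
PIs = {--0111, -00-11, -01001, -1-111, -100-0, -101-1, 0-0100, 00-100, 001-00, 00100-, 01-1-1, 010-0-, 01111-, 1--111, 1-00-0, 10-001, 1000--, 11-010, 111-11, 11101-, 111100}
Coverage chart:
  m3: -00-11 ←essential
  m7: --0111,-00-11
  m9: -01001,00100-
  m12: 00-100,001-00
  m16: -100-0,010-0-
  m17: 010-0- ←essential
  m18: -100-0 ←essential
  m20: 0-0100,010-0-
  m21: -101-1,01-1-1,010-0-
  m23: --0111,-1-111,-101-1,01-1-1
  m29: 01-1-1 ←essential
  m30: 01111- ←essential
  m31: -1-111,01-1-1,01111-
  m32: 1-00-0,1000--
  m33: 10-001,1000--
  m34: 1-00-0,1000--
  m35: -00-11,1000--
  m39: --0111,-00-11,1--111
  m41: -01001,10-001
  m47: 1--111 ←essential
  m48: -100-0,1-00-0
  m50: -100-0,1-00-0,11-010
  m53: -101-1 ←essential
  m55: --0111,-1-111,-101-1,1--111
  m58: 11-010,11101-
  m59: 111-11,11101-
  m60: 111100 ←essential
  m63: -1-111,1--111,111-11
Essential: -00-11, -100-0, -101-1, 01-1-1, 010-0-, 01111-, 1--111, 111100
Petrick residual → -01001, 00-100, 1000--, 11101-
Min cover (12 terms): b'c'ef + b'cd'e'f + bc'd'f' + bc'df + a'b'de'f' + a'bdf + a'bc'e' + a'bcde + adef + ab'c'd' + abcd'e + abcde'f'

12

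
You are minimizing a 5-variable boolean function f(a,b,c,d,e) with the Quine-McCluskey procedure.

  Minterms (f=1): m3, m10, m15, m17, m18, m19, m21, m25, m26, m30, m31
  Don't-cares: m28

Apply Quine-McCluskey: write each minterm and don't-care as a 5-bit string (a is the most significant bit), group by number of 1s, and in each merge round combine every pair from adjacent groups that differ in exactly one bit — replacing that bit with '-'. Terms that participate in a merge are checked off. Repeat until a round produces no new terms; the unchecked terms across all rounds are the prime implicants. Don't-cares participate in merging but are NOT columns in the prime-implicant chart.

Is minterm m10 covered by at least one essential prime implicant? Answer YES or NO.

YES

Round 0: 00011✓ 01010✓ 01111✓ 10001✓ 10010✓ 10011✓ 10101✓ 11001✓ 11010✓ 11100✓ 11110✓ 11111✓
Round 1: -0011 -1010 -1111 1-001 1-010 10-01 100-1 1001- 11-10 111-0 1111-
PIs = {-0011, -1010, -1111, 1-001, 1-010, 10-01, 100-1, 1001-, 11-10, 111-0, 1111-}
Coverage chart:
  m3: -0011 ←essential
  m10: -1010 ←essential
  m15: -1111 ←essential
  m17: 1-001,10-01,100-1
  m18: 1-010,1001-
  m19: -0011,100-1,1001-
  m21: 10-01 ←essential
  m25: 1-001 ←essential
  m26: -1010,1-010,11-10
  m30: 11-10,111-0,1111-
  m31: -1111,1111-
Essential: -0011, -1010, -1111, 1-001, 10-01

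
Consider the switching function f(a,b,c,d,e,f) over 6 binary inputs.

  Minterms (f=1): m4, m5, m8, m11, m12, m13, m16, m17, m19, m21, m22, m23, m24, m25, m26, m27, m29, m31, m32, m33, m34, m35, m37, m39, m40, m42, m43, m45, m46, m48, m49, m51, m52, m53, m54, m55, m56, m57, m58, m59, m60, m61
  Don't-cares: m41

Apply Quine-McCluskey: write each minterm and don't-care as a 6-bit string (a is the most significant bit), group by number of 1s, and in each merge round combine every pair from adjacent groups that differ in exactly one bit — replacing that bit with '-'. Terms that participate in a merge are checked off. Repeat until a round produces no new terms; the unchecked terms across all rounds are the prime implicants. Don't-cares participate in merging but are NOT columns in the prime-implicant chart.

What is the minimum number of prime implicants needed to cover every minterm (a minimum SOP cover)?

12

[col 0] 000100*, 000101*, 001000*, 001011*, 001100*, 001101*, 010000*, 010001*, 010011*, 010101*, 010110*, 010111*, 011000*, 011001*, 011010*, 011011*, 011101*, 011111*, 100000*, 100001*, 100010*, 100011*, 100101*, 100111*, 101000*, 101001*, 101010*, 101011*, 101101*, 101110*, 110000*, 110001*, 110011*, 110100*, 110101*, 110110*, 110111*, 111000*, 111001*, 111010*, 111011*, 111100*, 111101*
[col 1] -00101*, -01000*, -01011*, -01101*, -10000*, -10001*, -10011*, -10101*, -10110*, -10111*, -11000*, -11001*, -11010*, -11011*, -11101*, 0-0101*, 0-1000*, 0-1011*, 0-1101*, 00-100*, 00-101*, 00010-*, 001-00, 00110-*, 01-000*, 01-001*, 01-011*, 01-101*, 01-111*, 010-01*, 010-11*, 0100-1*, 01000-*, 0101-1*, 01011-*, 011-01*, 011-11*, 0110-0*, 0110-1*, 01100-*, 01101-*, 0111-1*, 1-0000*, 1-0001*, 1-0011*, 1-0101*, 1-0111*, 1-1000*, 1-1001*, 1-1010*, 1-1011*, 1-1101*, 10-000*, 10-001*, 10-010*, 10-011*, 10-101*, 100-01*, 100-11*, 1000-0*, 1000-1*, 10000-*, 10001-*, 1001-1*, 101-01*, 101-10, 1010-0*, 1010-1*, 10100-*, 10101-*, 11-000*, 11-001*, 11-011*, 11-100*, 11-101*, 110-00*, 110-01*, 110-11*, 1100-1*, 11000-*, 1101-0*, 1101-1*, 11010-*, 11011-*, 111-00*, 111-01*, 1110-0*, 1110-1*, 11100-*, 11101-*, 11110-*
[col 2] --0101*, --1000, --1011, --1101*, -0-101*, -1-000*, -1-001*, -1-011*, -1-101*, -10-01*, -10-11*, -100-1*, -1000-*, -101-1*, -1011-, -11-01*, -110-0*, -110-1*, -1100-*, -1101-*, 0--101*, 00-10-, 01--01*, 01--11*, 01-0-1*, 01-00-*, 01-1-1*, 010--1*, 011--1*, 0110--*, 1--000*, 1--001*, 1--011*, 1--101*, 1-0-01*, 1-0-11*, 1-00-1*, 1-000-*, 1-01-1*, 1-1-01*, 1-10-0*, 1-10-1*, 1-100-*, 1-101-*, 10--01*, 10-0-0*, 10-0-1*, 10-00-*, 10-01-*, 100--1*, 1000--*, 1010--*, 11--00*, 11--01*, 11-0-1*, 11-00-*, 11-10-*, 110--1*, 110-0-*, 1101--, 111-0-*, 1110--*
[col 3] ---101, -1--01, -1-0-1, -1-00-, -10--1, -110--, 01---1, 1---01, 1--0-1, 1--00-, 1-0--1, 1-10--, 10-0--, 11--0-
Prime implicants: ---101, --1000, --1011, -1--01, -1-0-1, -1-00-, -10--1, -1011-, -110--, 00-10-, 001-00, 01---1, 1---01, 1--0-1, 1--00-, 1-0--1, 1-10--, 10-0--, 101-10, 11--0-, 1101--
PI chart (minterm → PIs covering it):
  4 | 00-10-  (sole → essential)
  5 | ---101,00-10-
  8 | --1000,001-00
  11 | --1011  (sole → essential)
  12 | 00-10-,001-00
  13 | ---101,00-10-
  16 | -1-00-  (sole → essential)
  17 | -1--01,-1-0-1,-1-00-,-10--1,01---1
  19 | -1-0-1,-10--1,01---1
  21 | ---101,-1--01,-10--1,01---1
  22 | -1011-  (sole → essential)
  23 | -10--1,-1011-,01---1
  24 | --1000,-1-00-,-110--
  25 | -1--01,-1-0-1,-1-00-,-110--,01---1
  26 | -110--  (sole → essential)
  27 | --1011,-1-0-1,-110--,01---1
  29 | ---101,-1--01,01---1
  31 | 01---1  (sole → essential)
  32 | 1--00-,10-0--
  33 | 1---01,1--0-1,1--00-,1-0--1,10-0--
  34 | 10-0--  (sole → essential)
  35 | 1--0-1,1-0--1,10-0--
  37 | ---101,1---01,1-0--1
  39 | 1-0--1  (sole → essential)
  40 | --1000,1--00-,1-10--,10-0--
  42 | 1-10--,10-0--,101-10
  43 | --1011,1--0-1,1-10--,10-0--
  45 | ---101,1---01
  46 | 101-10  (sole → essential)
  48 | -1-00-,1--00-,11--0-
  49 | -1--01,-1-0-1,-1-00-,-10--1,1---01,1--0-1,1--00-,1-0--1,11--0-
  51 | -1-0-1,-10--1,1--0-1,1-0--1
  52 | 11--0-,1101--
  53 | ---101,-1--01,-10--1,1---01,1-0--1,11--0-,1101--
  54 | -1011-,1101--
  55 | -10--1,-1011-,1-0--1,1101--
  56 | --1000,-1-00-,-110--,1--00-,1-10--,11--0-
  57 | -1--01,-1-0-1,-1-00-,-110--,1---01,1--0-1,1--00-,1-10--,11--0-
  58 | -110--,1-10--
  59 | --1011,-1-0-1,-110--,1--0-1,1-10--
  60 | 11--0-  (sole → essential)
  61 | ---101,-1--01,1---01,11--0-
Essential prime implicants: --1011, -1-00-, -1011-, -110--, 00-10-, 01---1, 1-0--1, 10-0--, 101-10, 11--0-
Petrick residual → ---101, --1000
Minimum SOP uses 12 PIs: de'f + cd'e'f' + cd'ef + bd'e' + bc'de + bcd' + a'b'de' + a'bf + ac'f + ab'd' + ab'cef' + abe'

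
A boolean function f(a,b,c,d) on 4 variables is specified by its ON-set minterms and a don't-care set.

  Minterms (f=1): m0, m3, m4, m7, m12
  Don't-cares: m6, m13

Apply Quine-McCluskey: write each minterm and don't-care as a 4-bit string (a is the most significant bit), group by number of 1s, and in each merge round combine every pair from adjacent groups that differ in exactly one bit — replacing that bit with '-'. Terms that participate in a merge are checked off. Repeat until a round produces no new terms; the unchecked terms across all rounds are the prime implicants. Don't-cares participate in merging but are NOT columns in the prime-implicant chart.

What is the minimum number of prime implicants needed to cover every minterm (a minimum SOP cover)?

3

size-2^0 implicants → 0000(✓)  0011(✓)  0100(✓)  0110(✓)  0111(✓)  1100(✓)  1101(✓)
size-2^1 implicants → -100  0-00  0-11  01-0  011-  110-
Unchecked terms (primes): -100, 0-00, 0-11, 01-0, 011-, 110-
Minterm coverage:
  m0 ⊆ 0-00 [E]
  m3 ⊆ 0-11 [E]
  m4 ⊆ -100,0-00,01-0
  m7 ⊆ 0-11,011-
  m12 ⊆ -100,110-
E = {0-00, 0-11}
Petrick residual → -100
Cover = bc'd' + a'c'd' + a'cd  |cover|=3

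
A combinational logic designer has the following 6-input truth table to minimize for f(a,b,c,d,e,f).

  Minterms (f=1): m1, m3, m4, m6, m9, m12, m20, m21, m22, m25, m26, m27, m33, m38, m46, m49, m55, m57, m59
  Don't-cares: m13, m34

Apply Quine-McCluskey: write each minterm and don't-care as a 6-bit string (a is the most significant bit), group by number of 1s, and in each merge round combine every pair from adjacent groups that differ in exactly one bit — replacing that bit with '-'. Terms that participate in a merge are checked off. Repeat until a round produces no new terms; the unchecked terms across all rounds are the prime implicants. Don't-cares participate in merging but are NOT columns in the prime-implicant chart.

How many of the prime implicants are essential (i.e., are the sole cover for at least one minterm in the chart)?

size-2^0 implicants → 000001(✓)  000011(✓)  000100(✓)  000110(✓)  001001(✓)  001100(✓)  001101(✓)  010100(✓)  010101(✓)  010110(✓)  011001(✓)  011010(✓)  011011(✓)  100001(✓)  100010(✓)  100110(✓)  101110(✓)  110001(✓)  110111  111001(✓)  111011(✓)
size-2^1 implicants → -00001  -00110  -11001(✓)  -11011(✓)  0-0100(✓)  0-0110(✓)  0-1001  00-001  00-100  0000-1  0001-0(✓)  001-01  00110-  0101-0(✓)  01010-  0110-1(✓)  01101-  1-0001  10-110  100-10  11-001  1110-1(✓)
size-2^2 implicants → -110-1  0-01-0
Unchecked terms (primes): -00001, -00110, -110-1, 0-01-0, 0-1001, 00-001, 00-100, 0000-1, 001-01, 00110-, 01010-, 01101-, 1-0001, 10-110, 100-10, 11-001, 110111
Minterm coverage:
  m1 ⊆ -00001,00-001,0000-1
  m3 ⊆ 0000-1 [E]
  m4 ⊆ 0-01-0,00-100
  m6 ⊆ -00110,0-01-0
  m9 ⊆ 0-1001,00-001,001-01
  m12 ⊆ 00-100,00110-
  m20 ⊆ 0-01-0,01010-
  m21 ⊆ 01010- [E]
  m22 ⊆ 0-01-0 [E]
  m25 ⊆ -110-1,0-1001
  m26 ⊆ 01101- [E]
  m27 ⊆ -110-1,01101-
  m33 ⊆ -00001,1-0001
  m38 ⊆ -00110,10-110,100-10
  m46 ⊆ 10-110 [E]
  m49 ⊆ 1-0001,11-001
  m55 ⊆ 110111 [E]
  m57 ⊆ -110-1,11-001
  m59 ⊆ -110-1 [E]
E = {-110-1, 0-01-0, 0000-1, 01010-, 01101-, 10-110, 110111}

7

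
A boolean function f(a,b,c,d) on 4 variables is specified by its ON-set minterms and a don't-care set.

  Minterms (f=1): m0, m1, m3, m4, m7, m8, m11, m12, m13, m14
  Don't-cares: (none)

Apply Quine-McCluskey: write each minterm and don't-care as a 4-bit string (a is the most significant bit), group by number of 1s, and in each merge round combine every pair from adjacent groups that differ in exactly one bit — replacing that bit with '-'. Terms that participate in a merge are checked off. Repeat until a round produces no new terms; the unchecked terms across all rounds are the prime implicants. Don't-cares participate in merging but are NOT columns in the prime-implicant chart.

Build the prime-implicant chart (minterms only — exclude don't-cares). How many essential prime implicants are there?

5

[col 0] 0000*, 0001*, 0011*, 0100*, 0111*, 1000*, 1011*, 1100*, 1101*, 1110*
[col 1] -000*, -011, -100*, 0-00*, 0-11, 00-1, 000-, 1-00*, 11-0, 110-
[col 2] --00
Prime implicants: --00, -011, 0-11, 00-1, 000-, 11-0, 110-
PI chart (minterm → PIs covering it):
  0 | --00,000-
  1 | 00-1,000-
  3 | -011,0-11,00-1
  4 | --00  (sole → essential)
  7 | 0-11  (sole → essential)
  8 | --00  (sole → essential)
  11 | -011  (sole → essential)
  12 | --00,11-0,110-
  13 | 110-  (sole → essential)
  14 | 11-0  (sole → essential)
Essential prime implicants: --00, -011, 0-11, 11-0, 110-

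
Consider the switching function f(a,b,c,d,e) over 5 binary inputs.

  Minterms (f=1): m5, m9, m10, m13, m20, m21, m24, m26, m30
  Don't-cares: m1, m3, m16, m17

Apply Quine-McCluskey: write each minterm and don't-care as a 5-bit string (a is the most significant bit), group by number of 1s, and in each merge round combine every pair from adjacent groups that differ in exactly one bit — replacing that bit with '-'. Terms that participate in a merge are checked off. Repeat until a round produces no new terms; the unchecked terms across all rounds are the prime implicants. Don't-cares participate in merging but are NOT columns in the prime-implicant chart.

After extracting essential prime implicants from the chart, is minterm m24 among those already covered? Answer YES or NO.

[col 0] 00001*, 00011*, 00101*, 01001*, 01010*, 01101*, 10000*, 10001*, 10100*, 10101*, 11000*, 11010*, 11110*
[col 1] -0001*, -0101*, -1010, 0-001*, 0-101*, 00-01*, 000-1, 01-01*, 1-000, 10-00*, 10-01*, 1000-*, 1010-*, 11-10, 110-0
[col 2] -0-01, 0--01, 10-0-
Prime implicants: -0-01, -1010, 0--01, 000-1, 1-000, 10-0-, 11-10, 110-0
PI chart (minterm → PIs covering it):
  5 | -0-01,0--01
  9 | 0--01  (sole → essential)
  10 | -1010  (sole → essential)
  13 | 0--01  (sole → essential)
  20 | 10-0-  (sole → essential)
  21 | -0-01,10-0-
  24 | 1-000,110-0
  26 | -1010,11-10,110-0
  30 | 11-10  (sole → essential)
Essential prime implicants: -1010, 0--01, 10-0-, 11-10

NO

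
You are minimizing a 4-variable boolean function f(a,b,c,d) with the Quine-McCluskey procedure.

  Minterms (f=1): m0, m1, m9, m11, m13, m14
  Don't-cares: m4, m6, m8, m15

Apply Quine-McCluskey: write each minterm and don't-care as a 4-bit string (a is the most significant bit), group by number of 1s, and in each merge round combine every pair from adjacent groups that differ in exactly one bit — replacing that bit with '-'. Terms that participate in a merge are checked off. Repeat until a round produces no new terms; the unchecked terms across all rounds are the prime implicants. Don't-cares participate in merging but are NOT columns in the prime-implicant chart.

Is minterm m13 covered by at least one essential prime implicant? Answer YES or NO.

YES

[col 0] 0000*, 0001*, 0100*, 0110*, 1000*, 1001*, 1011*, 1101*, 1110*, 1111*
[col 1] -000*, -001*, -110, 0-00, 000-*, 01-0, 1-01*, 1-11*, 10-1*, 100-*, 11-1*, 111-
[col 2] -00-, 1--1
Prime implicants: -00-, -110, 0-00, 01-0, 1--1, 111-
PI chart (minterm → PIs covering it):
  0 | -00-,0-00
  1 | -00-  (sole → essential)
  9 | -00-,1--1
  11 | 1--1  (sole → essential)
  13 | 1--1  (sole → essential)
  14 | -110,111-
Essential prime implicants: -00-, 1--1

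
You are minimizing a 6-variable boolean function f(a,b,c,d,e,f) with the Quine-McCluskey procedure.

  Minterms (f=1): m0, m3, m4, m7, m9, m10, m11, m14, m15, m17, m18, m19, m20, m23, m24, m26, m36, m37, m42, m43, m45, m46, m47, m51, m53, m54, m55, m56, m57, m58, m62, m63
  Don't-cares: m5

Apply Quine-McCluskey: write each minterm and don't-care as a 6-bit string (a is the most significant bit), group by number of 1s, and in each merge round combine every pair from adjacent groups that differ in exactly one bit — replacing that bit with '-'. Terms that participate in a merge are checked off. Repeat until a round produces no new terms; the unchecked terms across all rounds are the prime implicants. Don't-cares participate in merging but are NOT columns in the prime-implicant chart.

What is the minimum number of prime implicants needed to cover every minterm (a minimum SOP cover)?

14

Round 0: 000000✓ 000011✓ 000100✓ 000101✓ 000111✓ 001001✓ 001010✓ 001011✓ 001110✓ 001111✓ 010001✓ 010010✓ 010011✓ 010100✓ 010111✓ 011000✓ 011010✓ 100100✓ 100101✓ 101010✓ 101011✓ 101101✓ 101110✓ 101111✓ 110011✓ 110101✓ 110110✓ 110111✓ 111000✓ 111001✓ 111010✓ 111110✓ 111111✓
Round 1: -00100✓ -00101✓ -01010✓ -01011✓ -01110✓ -01111✓ -10011✓ -10111✓ -11000✓ -11010✓ 0-0011✓ 0-0100 0-0111✓ 0-1010✓ 00-011✓ 00-111✓ 000-00 000-11✓ 0001-1 00010-✓ 001-10✓ 001-11✓ 0010-1 00101-✓ 00111-✓ 01-010 010-11✓ 0100-1 01001- 0110-0✓ 1-0101 1-1010✓ 1-1110✓ 1-1111✓ 10-101 10010-✓ 101-10✓ 101-11✓ 10101-✓ 1011-1 10111-✓ 11-110✓ 11-111✓ 110-11✓ 1101-1 11011-✓ 111-10✓ 1110-0✓ 11100- 11111-✓
Round 2: --1010 -0010- -01-10✓ -01-11✓ -0101-✓ -0111-✓ -10-11 -110-0 0-0-11 00--11 001-1-✓ 1-1-10 1-111- 101-1-✓ 11-11-
Round 3: -01-1-
PIs = {--1010, -0010-, -01-1-, -10-11, -110-0, 0-0-11, 0-0100, 00--11, 000-00, 0001-1, 0010-1, 01-010, 0100-1, 01001-, 1-0101, 1-1-10, 1-111-, 10-101, 1011-1, 11-11-, 1101-1, 11100-}
Coverage chart:
  m0: 000-00 ←essential
  m3: 0-0-11,00--11
  m4: -0010-,0-0100,000-00
  m7: 0-0-11,00--11,0001-1
  m9: 0010-1 ←essential
  m10: --1010,-01-1-
  m11: -01-1-,00--11,0010-1
  m14: -01-1- ←essential
  m15: -01-1-,00--11
  m17: 0100-1 ←essential
  m18: 01-010,01001-
  m19: -10-11,0-0-11,0100-1,01001-
  m20: 0-0100 ←essential
  m23: -10-11,0-0-11
  m24: -110-0 ←essential
  m26: --1010,-110-0,01-010
  m36: -0010- ←essential
  m37: -0010-,1-0101,10-101
  m42: --1010,-01-1-,1-1-10
  m43: -01-1- ←essential
  m45: 10-101,1011-1
  m46: -01-1-,1-1-10,1-111-
  m47: -01-1-,1-111-,1011-1
  m51: -10-11 ←essential
  m53: 1-0101,1101-1
  m54: 11-11- ←essential
  m55: -10-11,11-11-,1101-1
  m56: -110-0,11100-
  m57: 11100- ←essential
  m58: --1010,-110-0,1-1-10
  m62: 1-1-10,1-111-,11-11-
  m63: 1-111-,11-11-
Essential: -0010-, -01-1-, -10-11, -110-0, 0-0100, 000-00, 0010-1, 0100-1, 11-11-, 11100-
Petrick residual → 0-0-11, 01-010, 1-0101, 10-101
Min cover (14 terms): b'c'de' + b'ce + bc'ef + bcd'f' + a'c'ef + a'c'de'f' + a'b'c'e'f' + a'b'cd'f + a'bd'ef' + a'bc'd'f + ac'de'f + ab'de'f + abde + abcd'e'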